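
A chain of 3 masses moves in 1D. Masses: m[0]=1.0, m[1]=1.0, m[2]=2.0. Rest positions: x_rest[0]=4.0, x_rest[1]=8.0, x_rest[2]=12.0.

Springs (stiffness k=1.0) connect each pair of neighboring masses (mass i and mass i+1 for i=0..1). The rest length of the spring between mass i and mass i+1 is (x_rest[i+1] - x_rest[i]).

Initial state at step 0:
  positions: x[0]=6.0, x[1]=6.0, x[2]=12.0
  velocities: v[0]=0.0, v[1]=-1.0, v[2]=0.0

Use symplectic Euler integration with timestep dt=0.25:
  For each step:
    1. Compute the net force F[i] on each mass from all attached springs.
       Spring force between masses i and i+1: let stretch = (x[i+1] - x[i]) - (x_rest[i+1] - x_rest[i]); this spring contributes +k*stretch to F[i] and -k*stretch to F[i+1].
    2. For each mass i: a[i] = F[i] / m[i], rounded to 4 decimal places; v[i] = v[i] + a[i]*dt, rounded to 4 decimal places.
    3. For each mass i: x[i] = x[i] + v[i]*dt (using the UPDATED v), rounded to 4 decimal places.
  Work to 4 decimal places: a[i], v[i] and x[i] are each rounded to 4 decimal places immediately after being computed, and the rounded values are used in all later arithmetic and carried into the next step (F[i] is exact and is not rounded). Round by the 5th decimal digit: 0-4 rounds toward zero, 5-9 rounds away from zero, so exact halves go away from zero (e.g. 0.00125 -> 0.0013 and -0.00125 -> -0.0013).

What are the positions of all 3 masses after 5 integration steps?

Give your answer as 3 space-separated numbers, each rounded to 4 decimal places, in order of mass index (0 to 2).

Answer: 3.1876 8.8773 11.3427

Derivation:
Step 0: x=[6.0000 6.0000 12.0000] v=[0.0000 -1.0000 0.0000]
Step 1: x=[5.7500 6.1250 11.9375] v=[-1.0000 0.5000 -0.2500]
Step 2: x=[5.2734 6.5899 11.8184] v=[-1.9063 1.8594 -0.4766]
Step 3: x=[4.6291 7.2993 11.6609] v=[-2.5772 2.8374 -0.6302]
Step 4: x=[3.9017 8.1144 11.4921] v=[-2.9097 3.2603 -0.6754]
Step 5: x=[3.1876 8.8773 11.3427] v=[-2.8565 3.0516 -0.5976]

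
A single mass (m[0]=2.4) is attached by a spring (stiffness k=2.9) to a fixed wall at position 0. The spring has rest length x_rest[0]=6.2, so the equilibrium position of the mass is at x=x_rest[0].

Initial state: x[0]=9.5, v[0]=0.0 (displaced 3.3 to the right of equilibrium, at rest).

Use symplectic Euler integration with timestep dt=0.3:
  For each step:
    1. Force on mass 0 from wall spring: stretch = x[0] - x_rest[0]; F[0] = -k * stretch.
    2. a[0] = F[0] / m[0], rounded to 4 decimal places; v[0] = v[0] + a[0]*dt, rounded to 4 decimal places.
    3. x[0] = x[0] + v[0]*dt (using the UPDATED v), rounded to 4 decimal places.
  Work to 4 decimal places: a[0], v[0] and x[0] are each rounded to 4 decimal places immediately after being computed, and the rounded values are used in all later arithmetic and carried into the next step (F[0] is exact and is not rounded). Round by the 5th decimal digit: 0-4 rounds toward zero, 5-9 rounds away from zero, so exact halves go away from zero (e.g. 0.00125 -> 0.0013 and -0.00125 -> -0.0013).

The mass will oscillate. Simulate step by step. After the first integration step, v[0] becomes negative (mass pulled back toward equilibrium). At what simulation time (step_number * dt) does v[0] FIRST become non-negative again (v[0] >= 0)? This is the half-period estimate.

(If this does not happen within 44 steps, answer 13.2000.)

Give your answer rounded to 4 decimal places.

Step 0: x=[9.5000] v=[0.0000]
Step 1: x=[9.1411] v=[-1.1963]
Step 2: x=[8.4624] v=[-2.2624]
Step 3: x=[7.5377] v=[-3.0825]
Step 4: x=[6.4675] v=[-3.5674]
Step 5: x=[5.3682] v=[-3.6644]
Step 6: x=[4.3593] v=[-3.3629]
Step 7: x=[3.5506] v=[-2.6956]
Step 8: x=[3.0300] v=[-1.7352]
Step 9: x=[2.8542] v=[-0.5861]
Step 10: x=[3.0422] v=[0.6267]
First v>=0 after going negative at step 10, time=3.0000

Answer: 3.0000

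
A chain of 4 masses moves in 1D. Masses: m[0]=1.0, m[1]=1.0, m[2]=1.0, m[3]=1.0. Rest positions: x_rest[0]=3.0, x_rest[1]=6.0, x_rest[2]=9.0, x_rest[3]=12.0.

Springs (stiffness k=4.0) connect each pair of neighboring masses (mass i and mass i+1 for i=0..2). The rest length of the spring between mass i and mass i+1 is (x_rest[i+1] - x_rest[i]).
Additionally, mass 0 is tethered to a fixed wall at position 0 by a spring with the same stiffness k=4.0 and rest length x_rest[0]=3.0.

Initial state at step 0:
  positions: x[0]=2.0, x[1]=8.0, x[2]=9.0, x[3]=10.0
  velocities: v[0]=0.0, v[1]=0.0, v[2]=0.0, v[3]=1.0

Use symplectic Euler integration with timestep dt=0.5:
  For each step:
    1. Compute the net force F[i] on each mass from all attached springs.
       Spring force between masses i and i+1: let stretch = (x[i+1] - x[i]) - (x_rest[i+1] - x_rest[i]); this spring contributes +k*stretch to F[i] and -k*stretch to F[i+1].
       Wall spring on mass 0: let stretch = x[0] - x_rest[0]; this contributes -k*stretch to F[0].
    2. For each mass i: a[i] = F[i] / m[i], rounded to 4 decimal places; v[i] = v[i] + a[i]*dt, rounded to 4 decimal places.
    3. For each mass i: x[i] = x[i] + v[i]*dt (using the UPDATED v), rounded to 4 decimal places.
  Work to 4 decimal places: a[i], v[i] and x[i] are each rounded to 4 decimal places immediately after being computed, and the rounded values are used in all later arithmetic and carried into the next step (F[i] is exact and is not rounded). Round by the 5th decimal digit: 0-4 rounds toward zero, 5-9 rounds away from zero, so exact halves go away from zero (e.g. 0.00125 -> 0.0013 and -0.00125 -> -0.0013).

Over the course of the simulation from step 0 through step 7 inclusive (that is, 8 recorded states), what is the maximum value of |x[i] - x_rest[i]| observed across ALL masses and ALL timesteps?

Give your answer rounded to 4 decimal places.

Step 0: x=[2.0000 8.0000 9.0000 10.0000] v=[0.0000 0.0000 0.0000 1.0000]
Step 1: x=[6.0000 3.0000 9.0000 12.5000] v=[8.0000 -10.0000 0.0000 5.0000]
Step 2: x=[1.0000 7.0000 6.5000 14.5000] v=[-10.0000 8.0000 -5.0000 4.0000]
Step 3: x=[1.0000 4.5000 12.5000 11.5000] v=[0.0000 -5.0000 12.0000 -6.0000]
Step 4: x=[3.5000 6.5000 9.5000 12.5000] v=[5.0000 4.0000 -6.0000 2.0000]
Step 5: x=[5.5000 8.5000 6.5000 13.5000] v=[4.0000 4.0000 -6.0000 2.0000]
Step 6: x=[5.0000 5.5000 12.5000 10.5000] v=[-1.0000 -6.0000 12.0000 -6.0000]
Step 7: x=[0.0000 9.0000 9.5000 12.5000] v=[-10.0000 7.0000 -6.0000 4.0000]
Max displacement = 3.5000

Answer: 3.5000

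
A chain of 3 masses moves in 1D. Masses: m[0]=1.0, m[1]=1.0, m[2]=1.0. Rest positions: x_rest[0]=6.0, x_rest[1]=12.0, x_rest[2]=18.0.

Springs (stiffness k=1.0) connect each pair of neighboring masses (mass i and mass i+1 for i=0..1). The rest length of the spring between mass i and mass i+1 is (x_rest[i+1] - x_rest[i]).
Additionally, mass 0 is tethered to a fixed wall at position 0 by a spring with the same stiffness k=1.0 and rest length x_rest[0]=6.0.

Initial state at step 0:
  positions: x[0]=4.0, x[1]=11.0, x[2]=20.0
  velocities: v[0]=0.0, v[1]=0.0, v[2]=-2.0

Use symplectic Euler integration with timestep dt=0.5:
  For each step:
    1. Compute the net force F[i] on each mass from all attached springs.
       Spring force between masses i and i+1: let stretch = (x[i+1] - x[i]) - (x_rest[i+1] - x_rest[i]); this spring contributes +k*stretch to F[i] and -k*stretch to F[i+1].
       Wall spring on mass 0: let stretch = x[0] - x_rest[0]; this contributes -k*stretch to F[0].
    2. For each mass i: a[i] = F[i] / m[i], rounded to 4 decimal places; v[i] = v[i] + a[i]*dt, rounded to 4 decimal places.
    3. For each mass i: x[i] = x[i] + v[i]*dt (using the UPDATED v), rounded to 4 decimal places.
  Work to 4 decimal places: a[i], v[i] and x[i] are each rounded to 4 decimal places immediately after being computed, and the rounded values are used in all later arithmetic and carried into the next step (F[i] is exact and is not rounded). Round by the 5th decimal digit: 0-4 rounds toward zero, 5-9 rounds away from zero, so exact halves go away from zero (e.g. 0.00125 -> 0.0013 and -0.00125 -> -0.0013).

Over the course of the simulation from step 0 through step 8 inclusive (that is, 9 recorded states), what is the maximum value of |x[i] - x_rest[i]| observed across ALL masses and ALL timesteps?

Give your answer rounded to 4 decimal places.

Answer: 3.8984

Derivation:
Step 0: x=[4.0000 11.0000 20.0000] v=[0.0000 0.0000 -2.0000]
Step 1: x=[4.7500 11.5000 18.2500] v=[1.5000 1.0000 -3.5000]
Step 2: x=[6.0000 12.0000 16.3125] v=[2.5000 1.0000 -3.8750]
Step 3: x=[7.2500 12.0782 14.7969] v=[2.5000 0.1563 -3.0313]
Step 4: x=[7.8946 11.6290 14.1016] v=[1.2891 -0.8985 -1.3907]
Step 5: x=[7.4991 10.8643 14.2881] v=[-0.7910 -1.5294 0.3730]
Step 6: x=[6.0701 10.1143 15.1187] v=[-2.8580 -1.5001 1.6611]
Step 7: x=[4.1346 9.6043 16.1982] v=[-3.8710 -1.0200 2.1589]
Step 8: x=[2.5329 9.3754 17.1292] v=[-3.2035 -0.4579 1.8620]
Max displacement = 3.8984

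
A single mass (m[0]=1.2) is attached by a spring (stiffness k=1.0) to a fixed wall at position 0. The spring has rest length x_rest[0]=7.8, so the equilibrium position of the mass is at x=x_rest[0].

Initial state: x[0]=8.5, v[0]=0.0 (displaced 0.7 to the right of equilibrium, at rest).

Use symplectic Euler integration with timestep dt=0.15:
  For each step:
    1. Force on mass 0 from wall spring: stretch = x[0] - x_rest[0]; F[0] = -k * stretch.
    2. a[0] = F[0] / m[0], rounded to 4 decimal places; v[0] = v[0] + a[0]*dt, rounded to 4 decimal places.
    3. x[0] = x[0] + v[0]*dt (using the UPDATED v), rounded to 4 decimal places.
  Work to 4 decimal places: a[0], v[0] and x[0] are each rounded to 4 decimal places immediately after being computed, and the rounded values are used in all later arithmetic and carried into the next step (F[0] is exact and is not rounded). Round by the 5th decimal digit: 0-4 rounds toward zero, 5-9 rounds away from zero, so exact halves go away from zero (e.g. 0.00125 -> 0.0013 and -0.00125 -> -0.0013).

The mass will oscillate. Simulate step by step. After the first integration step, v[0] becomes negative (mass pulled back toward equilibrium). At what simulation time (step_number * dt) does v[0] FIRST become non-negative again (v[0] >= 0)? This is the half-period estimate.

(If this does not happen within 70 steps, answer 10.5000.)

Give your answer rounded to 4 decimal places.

Step 0: x=[8.5000] v=[0.0000]
Step 1: x=[8.4869] v=[-0.0875]
Step 2: x=[8.4609] v=[-0.1734]
Step 3: x=[8.4225] v=[-0.2560]
Step 4: x=[8.3724] v=[-0.3338]
Step 5: x=[8.3116] v=[-0.4054]
Step 6: x=[8.2412] v=[-0.4693]
Step 7: x=[8.1625] v=[-0.5245]
Step 8: x=[8.0770] v=[-0.5698]
Step 9: x=[7.9863] v=[-0.6044]
Step 10: x=[7.8921] v=[-0.6277]
Step 11: x=[7.7962] v=[-0.6392]
Step 12: x=[7.7004] v=[-0.6387]
Step 13: x=[7.6065] v=[-0.6263]
Step 14: x=[7.5162] v=[-0.6021]
Step 15: x=[7.4312] v=[-0.5666]
Step 16: x=[7.3531] v=[-0.5205]
Step 17: x=[7.2834] v=[-0.4646]
Step 18: x=[7.2234] v=[-0.4000]
Step 19: x=[7.1742] v=[-0.3279]
Step 20: x=[7.1367] v=[-0.2497]
Step 21: x=[7.1117] v=[-0.1668]
Step 22: x=[7.0996] v=[-0.0808]
Step 23: x=[7.1006] v=[0.0068]
First v>=0 after going negative at step 23, time=3.4500

Answer: 3.4500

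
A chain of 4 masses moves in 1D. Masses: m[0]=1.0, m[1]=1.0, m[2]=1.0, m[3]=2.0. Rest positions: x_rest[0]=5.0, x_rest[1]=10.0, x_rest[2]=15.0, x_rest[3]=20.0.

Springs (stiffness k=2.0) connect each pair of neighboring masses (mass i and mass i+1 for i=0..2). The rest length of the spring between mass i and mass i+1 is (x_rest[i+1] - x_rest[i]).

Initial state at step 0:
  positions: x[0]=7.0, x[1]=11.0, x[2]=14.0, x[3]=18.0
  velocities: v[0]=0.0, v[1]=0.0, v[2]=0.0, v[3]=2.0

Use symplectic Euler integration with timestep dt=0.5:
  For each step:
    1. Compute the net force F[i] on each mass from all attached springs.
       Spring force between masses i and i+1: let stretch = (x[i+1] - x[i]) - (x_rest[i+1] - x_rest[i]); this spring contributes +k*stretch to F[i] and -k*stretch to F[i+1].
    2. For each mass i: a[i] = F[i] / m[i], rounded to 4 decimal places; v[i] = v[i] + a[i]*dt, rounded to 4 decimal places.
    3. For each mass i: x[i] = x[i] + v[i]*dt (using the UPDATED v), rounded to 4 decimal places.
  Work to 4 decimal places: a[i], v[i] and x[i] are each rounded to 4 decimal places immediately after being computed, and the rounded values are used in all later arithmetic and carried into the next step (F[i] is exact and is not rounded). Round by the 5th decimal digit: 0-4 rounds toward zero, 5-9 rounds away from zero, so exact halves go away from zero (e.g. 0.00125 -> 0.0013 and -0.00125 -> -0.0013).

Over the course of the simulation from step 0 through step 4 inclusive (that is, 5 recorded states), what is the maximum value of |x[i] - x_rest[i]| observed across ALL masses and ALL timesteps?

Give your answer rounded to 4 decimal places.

Answer: 2.9259

Derivation:
Step 0: x=[7.0000 11.0000 14.0000 18.0000] v=[0.0000 0.0000 0.0000 2.0000]
Step 1: x=[6.5000 10.5000 14.5000 19.2500] v=[-1.0000 -1.0000 1.0000 2.5000]
Step 2: x=[5.5000 10.0000 15.3750 20.5625] v=[-2.0000 -1.0000 1.7500 2.6250]
Step 3: x=[4.2500 9.9375 16.1563 21.8282] v=[-2.5000 -0.1250 1.5625 2.5313]
Step 4: x=[3.3438 10.1407 16.6641 22.9259] v=[-1.8125 0.4063 1.0156 2.1954]
Max displacement = 2.9259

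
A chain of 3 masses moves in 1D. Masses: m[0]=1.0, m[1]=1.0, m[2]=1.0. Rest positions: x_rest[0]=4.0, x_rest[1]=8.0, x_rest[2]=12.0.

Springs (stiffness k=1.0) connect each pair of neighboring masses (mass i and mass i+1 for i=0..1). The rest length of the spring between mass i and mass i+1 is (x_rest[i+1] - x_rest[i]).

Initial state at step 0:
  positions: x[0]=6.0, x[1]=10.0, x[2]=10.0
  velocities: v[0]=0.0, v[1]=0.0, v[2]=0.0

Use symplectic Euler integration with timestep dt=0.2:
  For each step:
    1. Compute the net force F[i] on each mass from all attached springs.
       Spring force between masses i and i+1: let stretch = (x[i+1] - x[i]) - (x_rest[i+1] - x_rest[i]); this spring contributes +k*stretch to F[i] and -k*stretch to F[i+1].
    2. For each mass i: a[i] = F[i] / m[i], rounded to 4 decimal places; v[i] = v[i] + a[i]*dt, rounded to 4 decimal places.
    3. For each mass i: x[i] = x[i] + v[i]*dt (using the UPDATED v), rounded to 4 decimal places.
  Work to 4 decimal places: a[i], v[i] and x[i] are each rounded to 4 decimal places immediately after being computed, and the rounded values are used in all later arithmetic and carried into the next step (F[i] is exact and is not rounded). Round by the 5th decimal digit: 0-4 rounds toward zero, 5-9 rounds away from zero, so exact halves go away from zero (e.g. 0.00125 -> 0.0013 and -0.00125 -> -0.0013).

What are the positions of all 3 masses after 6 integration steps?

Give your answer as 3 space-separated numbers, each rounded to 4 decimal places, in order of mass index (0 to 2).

Answer: 5.6321 7.8026 12.5653

Derivation:
Step 0: x=[6.0000 10.0000 10.0000] v=[0.0000 0.0000 0.0000]
Step 1: x=[6.0000 9.8400 10.1600] v=[0.0000 -0.8000 0.8000]
Step 2: x=[5.9936 9.5392 10.4672] v=[-0.0320 -1.5040 1.5360]
Step 3: x=[5.9690 9.1337 10.8973] v=[-0.1229 -2.0275 2.1504]
Step 4: x=[5.9110 8.6722 11.4168] v=[-0.2900 -2.3077 2.5977]
Step 5: x=[5.8034 8.2100 11.9866] v=[-0.5378 -2.3110 2.8488]
Step 6: x=[5.6321 7.8026 12.5653] v=[-0.8565 -2.0370 2.8935]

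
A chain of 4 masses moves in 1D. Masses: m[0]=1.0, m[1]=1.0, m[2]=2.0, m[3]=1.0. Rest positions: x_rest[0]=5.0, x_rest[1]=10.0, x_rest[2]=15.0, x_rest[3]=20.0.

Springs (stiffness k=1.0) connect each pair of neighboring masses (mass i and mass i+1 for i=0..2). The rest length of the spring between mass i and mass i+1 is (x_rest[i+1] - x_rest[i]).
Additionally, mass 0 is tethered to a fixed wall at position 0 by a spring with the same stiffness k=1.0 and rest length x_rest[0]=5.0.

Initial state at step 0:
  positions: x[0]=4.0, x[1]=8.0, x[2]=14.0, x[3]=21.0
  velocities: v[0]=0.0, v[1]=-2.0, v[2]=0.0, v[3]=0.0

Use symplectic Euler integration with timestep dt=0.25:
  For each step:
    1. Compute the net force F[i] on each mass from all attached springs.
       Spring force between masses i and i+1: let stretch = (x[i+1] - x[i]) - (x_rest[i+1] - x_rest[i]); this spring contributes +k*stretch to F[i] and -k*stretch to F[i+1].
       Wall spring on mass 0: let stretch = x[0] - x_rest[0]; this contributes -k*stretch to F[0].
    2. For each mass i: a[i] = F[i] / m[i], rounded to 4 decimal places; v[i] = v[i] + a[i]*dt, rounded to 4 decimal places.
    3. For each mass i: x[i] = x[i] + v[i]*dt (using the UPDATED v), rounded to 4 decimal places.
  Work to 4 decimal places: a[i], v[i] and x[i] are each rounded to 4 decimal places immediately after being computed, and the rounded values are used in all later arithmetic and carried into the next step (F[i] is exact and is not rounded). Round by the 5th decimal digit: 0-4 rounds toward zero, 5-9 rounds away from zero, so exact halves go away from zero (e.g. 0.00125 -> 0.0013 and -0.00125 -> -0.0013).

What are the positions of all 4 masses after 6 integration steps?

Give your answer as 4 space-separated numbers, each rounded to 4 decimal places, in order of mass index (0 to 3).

Answer: 3.6962 8.4810 14.1198 18.9528

Derivation:
Step 0: x=[4.0000 8.0000 14.0000 21.0000] v=[0.0000 -2.0000 0.0000 0.0000]
Step 1: x=[4.0000 7.6250 14.0313 20.8750] v=[0.0000 -1.5000 0.1250 -0.5000]
Step 2: x=[3.9766 7.4238 14.0762 20.6348] v=[-0.0938 -0.8047 0.1797 -0.9609]
Step 3: x=[3.9201 7.4230 14.1182 20.2972] v=[-0.2262 -0.0034 0.1680 -1.3506]
Step 4: x=[3.8375 7.6217 14.1441 19.8859] v=[-0.3305 0.7947 0.1035 -1.6454]
Step 5: x=[3.7516 7.9915 14.1456 19.4282] v=[-0.3438 1.4793 0.0059 -1.8309]
Step 6: x=[3.6962 8.4810 14.1198 18.9528] v=[-0.2217 1.9579 -0.1031 -1.9016]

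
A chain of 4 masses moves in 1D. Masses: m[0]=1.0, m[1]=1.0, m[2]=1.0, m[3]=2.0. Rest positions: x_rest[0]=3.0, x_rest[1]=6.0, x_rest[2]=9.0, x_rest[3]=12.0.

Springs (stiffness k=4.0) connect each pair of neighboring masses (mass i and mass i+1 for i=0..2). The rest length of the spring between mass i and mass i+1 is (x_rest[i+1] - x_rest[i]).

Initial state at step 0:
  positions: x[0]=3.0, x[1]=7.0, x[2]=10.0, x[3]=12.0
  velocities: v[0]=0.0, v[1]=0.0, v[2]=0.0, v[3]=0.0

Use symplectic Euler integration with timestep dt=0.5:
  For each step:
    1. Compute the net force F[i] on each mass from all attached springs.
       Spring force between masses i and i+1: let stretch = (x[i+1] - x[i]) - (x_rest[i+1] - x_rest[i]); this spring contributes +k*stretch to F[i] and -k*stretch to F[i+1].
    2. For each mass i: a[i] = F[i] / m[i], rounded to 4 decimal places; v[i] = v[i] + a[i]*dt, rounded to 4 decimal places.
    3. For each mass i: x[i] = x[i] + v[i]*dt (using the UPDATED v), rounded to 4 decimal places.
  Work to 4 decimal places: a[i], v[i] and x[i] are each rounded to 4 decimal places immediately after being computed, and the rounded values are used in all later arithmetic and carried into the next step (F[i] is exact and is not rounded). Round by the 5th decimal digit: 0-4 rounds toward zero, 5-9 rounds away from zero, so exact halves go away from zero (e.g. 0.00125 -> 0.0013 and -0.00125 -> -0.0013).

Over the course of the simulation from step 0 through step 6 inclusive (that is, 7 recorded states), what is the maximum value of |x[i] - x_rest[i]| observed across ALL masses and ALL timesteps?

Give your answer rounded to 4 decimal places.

Answer: 1.3750

Derivation:
Step 0: x=[3.0000 7.0000 10.0000 12.0000] v=[0.0000 0.0000 0.0000 0.0000]
Step 1: x=[4.0000 6.0000 9.0000 12.5000] v=[2.0000 -2.0000 -2.0000 1.0000]
Step 2: x=[4.0000 6.0000 8.5000 12.7500] v=[0.0000 0.0000 -1.0000 0.5000]
Step 3: x=[3.0000 6.5000 9.7500 12.3750] v=[-2.0000 1.0000 2.5000 -0.7500]
Step 4: x=[2.5000 6.7500 10.3750 12.1875] v=[-1.0000 0.5000 1.2500 -0.3750]
Step 5: x=[3.2500 6.3750 9.1875 12.5938] v=[1.5000 -0.7500 -2.3750 0.8125]
Step 6: x=[4.1250 5.6875 8.5938 12.7969] v=[1.7500 -1.3750 -1.1874 0.4062]
Max displacement = 1.3750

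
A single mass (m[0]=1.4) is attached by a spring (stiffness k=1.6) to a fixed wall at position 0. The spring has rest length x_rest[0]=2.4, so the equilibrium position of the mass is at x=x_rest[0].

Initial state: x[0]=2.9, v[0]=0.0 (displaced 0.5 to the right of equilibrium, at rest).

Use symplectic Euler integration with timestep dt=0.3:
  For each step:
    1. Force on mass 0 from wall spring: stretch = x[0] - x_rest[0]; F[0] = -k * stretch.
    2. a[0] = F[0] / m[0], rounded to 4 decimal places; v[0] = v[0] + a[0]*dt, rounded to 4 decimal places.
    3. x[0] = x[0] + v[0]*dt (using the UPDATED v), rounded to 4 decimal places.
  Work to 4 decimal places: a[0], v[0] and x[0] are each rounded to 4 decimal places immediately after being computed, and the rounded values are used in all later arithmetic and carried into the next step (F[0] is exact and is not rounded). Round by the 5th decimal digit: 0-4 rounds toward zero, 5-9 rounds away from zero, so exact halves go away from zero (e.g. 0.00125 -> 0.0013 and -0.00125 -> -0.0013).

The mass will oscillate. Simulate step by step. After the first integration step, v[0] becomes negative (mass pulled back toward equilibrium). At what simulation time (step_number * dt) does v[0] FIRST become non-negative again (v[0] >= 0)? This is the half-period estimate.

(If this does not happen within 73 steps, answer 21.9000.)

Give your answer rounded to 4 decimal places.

Answer: 3.0000

Derivation:
Step 0: x=[2.9000] v=[0.0000]
Step 1: x=[2.8486] v=[-0.1714]
Step 2: x=[2.7510] v=[-0.3252]
Step 3: x=[2.6174] v=[-0.4455]
Step 4: x=[2.4614] v=[-0.5201]
Step 5: x=[2.2990] v=[-0.5412]
Step 6: x=[2.1470] v=[-0.5066]
Step 7: x=[2.0210] v=[-0.4199]
Step 8: x=[1.9340] v=[-0.2900]
Step 9: x=[1.8949] v=[-0.1302]
Step 10: x=[1.9078] v=[0.0430]
First v>=0 after going negative at step 10, time=3.0000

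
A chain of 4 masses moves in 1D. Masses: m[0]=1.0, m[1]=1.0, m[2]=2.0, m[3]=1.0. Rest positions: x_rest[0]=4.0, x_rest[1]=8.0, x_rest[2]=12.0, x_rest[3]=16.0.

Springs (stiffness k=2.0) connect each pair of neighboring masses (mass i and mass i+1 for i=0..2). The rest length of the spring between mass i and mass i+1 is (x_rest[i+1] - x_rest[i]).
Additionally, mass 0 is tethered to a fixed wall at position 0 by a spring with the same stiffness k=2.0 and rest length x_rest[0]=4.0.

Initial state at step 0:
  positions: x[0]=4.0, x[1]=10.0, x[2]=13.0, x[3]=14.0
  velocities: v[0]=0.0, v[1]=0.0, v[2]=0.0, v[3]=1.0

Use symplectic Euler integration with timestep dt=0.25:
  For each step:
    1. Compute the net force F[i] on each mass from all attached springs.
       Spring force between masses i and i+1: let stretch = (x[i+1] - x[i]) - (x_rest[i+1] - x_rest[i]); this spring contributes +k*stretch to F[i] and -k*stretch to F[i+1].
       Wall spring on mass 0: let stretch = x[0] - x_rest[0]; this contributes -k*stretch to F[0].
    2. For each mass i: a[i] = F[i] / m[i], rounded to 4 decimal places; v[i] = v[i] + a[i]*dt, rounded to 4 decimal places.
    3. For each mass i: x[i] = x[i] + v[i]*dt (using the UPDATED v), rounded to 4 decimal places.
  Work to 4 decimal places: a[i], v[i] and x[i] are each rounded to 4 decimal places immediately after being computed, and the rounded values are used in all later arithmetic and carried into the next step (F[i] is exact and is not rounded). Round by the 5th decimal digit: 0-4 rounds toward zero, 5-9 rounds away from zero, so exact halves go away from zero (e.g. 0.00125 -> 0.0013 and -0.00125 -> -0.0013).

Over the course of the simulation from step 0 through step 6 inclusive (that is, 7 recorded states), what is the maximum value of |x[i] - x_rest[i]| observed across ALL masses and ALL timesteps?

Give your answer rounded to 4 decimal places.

Answer: 2.9631

Derivation:
Step 0: x=[4.0000 10.0000 13.0000 14.0000] v=[0.0000 0.0000 0.0000 1.0000]
Step 1: x=[4.2500 9.6250 12.8750 14.6250] v=[1.0000 -1.5000 -0.5000 2.5000]
Step 2: x=[4.6406 8.9844 12.6563 15.5313] v=[1.5625 -2.5625 -0.8750 3.6250]
Step 3: x=[4.9941 8.2598 12.3878 16.5782] v=[1.4141 -2.8985 -1.0742 4.1875]
Step 4: x=[5.1316 7.6430 12.1232 17.6013] v=[0.5499 -2.4674 -1.0586 4.0923]
Step 5: x=[4.9416 7.2723 11.9209 18.4396] v=[-0.7602 -1.4830 -0.8091 3.3533]
Step 6: x=[4.4252 7.1913 11.8355 18.9631] v=[-2.0657 -0.3241 -0.3416 2.0940]
Max displacement = 2.9631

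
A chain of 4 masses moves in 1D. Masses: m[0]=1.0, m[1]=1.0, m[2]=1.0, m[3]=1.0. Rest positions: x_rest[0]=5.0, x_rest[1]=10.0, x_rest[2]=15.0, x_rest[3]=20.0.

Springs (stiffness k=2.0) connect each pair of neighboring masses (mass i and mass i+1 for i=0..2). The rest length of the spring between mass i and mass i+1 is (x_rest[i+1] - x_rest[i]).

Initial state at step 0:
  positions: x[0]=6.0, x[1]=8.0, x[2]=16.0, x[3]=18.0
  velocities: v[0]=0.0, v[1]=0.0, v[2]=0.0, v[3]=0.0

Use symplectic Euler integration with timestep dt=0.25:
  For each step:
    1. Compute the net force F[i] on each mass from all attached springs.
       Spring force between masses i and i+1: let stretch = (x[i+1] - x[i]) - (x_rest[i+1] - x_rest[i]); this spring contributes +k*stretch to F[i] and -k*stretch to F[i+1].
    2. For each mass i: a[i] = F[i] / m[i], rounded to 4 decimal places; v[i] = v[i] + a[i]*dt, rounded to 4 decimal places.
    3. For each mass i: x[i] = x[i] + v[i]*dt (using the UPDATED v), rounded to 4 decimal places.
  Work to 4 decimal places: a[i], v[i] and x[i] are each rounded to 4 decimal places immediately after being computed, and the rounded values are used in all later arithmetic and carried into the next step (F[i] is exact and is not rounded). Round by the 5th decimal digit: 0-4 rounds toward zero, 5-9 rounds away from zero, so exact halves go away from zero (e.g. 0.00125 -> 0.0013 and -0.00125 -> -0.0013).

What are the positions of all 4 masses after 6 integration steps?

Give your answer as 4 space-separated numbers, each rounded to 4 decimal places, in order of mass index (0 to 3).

Answer: 4.0552 10.1622 13.8379 19.9449

Derivation:
Step 0: x=[6.0000 8.0000 16.0000 18.0000] v=[0.0000 0.0000 0.0000 0.0000]
Step 1: x=[5.6250 8.7500 15.2500 18.3750] v=[-1.5000 3.0000 -3.0000 1.5000]
Step 2: x=[5.0156 9.9219 14.0781 18.9844] v=[-2.4375 4.6875 -4.6875 2.4375]
Step 3: x=[4.3945 11.0000 13.0000 19.6055] v=[-2.4844 4.3125 -4.3125 2.4844]
Step 4: x=[3.9741 11.5025 12.4976 20.0259] v=[-1.6817 2.0098 -2.0098 1.6817]
Step 5: x=[3.8697 11.1883 12.8118 20.1303] v=[-0.4175 -1.2569 1.2568 0.4176]
Step 6: x=[4.0552 10.1622 13.8379 19.9449] v=[0.7418 -4.1045 4.1043 -0.7417]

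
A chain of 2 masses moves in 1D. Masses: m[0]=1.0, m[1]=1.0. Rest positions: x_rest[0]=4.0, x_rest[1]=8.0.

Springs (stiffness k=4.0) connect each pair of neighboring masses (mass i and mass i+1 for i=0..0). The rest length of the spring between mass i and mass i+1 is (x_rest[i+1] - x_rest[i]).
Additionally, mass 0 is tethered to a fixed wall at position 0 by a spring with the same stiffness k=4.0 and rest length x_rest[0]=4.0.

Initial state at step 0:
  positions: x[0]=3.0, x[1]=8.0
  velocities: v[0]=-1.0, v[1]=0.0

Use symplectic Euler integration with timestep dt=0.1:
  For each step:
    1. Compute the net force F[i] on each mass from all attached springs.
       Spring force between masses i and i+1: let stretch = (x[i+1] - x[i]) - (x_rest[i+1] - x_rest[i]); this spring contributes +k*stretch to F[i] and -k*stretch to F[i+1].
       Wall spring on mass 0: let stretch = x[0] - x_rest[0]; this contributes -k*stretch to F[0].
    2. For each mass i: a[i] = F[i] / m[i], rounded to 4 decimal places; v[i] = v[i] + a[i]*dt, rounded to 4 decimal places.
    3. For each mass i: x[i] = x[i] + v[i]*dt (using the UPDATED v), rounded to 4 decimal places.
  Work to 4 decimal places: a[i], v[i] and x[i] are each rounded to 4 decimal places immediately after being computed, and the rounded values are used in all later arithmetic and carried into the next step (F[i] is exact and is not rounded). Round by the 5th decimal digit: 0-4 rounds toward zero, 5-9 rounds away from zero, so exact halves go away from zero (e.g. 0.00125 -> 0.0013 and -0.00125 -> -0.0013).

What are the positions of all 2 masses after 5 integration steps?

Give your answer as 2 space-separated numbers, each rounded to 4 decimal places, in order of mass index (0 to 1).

Answer: 3.5864 7.4838

Derivation:
Step 0: x=[3.0000 8.0000] v=[-1.0000 0.0000]
Step 1: x=[2.9800 7.9600] v=[-0.2000 -0.4000]
Step 2: x=[3.0400 7.8808] v=[0.6000 -0.7920]
Step 3: x=[3.1720 7.7680] v=[1.3203 -1.1283]
Step 4: x=[3.3610 7.6313] v=[1.8899 -1.3667]
Step 5: x=[3.5864 7.4838] v=[2.2536 -1.4748]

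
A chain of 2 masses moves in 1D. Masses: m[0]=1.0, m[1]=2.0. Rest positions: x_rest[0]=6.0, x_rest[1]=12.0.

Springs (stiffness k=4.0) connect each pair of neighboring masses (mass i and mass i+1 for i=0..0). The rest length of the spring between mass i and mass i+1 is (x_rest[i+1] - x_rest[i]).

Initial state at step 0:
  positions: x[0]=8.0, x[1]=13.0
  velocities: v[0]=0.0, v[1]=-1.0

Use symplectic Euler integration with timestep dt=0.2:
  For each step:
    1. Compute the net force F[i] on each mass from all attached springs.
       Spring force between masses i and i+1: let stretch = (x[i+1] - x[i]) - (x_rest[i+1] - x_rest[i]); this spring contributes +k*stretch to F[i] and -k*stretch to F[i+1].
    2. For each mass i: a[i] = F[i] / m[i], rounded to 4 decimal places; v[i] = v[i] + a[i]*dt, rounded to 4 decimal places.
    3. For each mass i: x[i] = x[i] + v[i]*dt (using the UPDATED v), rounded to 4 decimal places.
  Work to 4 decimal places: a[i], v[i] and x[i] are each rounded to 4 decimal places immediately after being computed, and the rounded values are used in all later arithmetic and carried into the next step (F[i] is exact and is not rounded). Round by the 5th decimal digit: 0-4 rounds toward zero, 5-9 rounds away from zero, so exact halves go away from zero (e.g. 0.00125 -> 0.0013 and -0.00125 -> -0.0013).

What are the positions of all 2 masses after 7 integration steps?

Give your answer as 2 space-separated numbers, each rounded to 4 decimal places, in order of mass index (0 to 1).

Answer: 5.7322 12.7340

Derivation:
Step 0: x=[8.0000 13.0000] v=[0.0000 -1.0000]
Step 1: x=[7.8400 12.8800] v=[-0.8000 -0.6000]
Step 2: x=[7.5264 12.8368] v=[-1.5680 -0.2160]
Step 3: x=[7.1025 12.8488] v=[-2.1197 0.0598]
Step 4: x=[6.6380 12.8811] v=[-2.3227 0.1613]
Step 5: x=[6.2124 12.8939] v=[-2.1282 0.0641]
Step 6: x=[5.8958 12.8522] v=[-1.5830 -0.2085]
Step 7: x=[5.7322 12.7340] v=[-0.8179 -0.5911]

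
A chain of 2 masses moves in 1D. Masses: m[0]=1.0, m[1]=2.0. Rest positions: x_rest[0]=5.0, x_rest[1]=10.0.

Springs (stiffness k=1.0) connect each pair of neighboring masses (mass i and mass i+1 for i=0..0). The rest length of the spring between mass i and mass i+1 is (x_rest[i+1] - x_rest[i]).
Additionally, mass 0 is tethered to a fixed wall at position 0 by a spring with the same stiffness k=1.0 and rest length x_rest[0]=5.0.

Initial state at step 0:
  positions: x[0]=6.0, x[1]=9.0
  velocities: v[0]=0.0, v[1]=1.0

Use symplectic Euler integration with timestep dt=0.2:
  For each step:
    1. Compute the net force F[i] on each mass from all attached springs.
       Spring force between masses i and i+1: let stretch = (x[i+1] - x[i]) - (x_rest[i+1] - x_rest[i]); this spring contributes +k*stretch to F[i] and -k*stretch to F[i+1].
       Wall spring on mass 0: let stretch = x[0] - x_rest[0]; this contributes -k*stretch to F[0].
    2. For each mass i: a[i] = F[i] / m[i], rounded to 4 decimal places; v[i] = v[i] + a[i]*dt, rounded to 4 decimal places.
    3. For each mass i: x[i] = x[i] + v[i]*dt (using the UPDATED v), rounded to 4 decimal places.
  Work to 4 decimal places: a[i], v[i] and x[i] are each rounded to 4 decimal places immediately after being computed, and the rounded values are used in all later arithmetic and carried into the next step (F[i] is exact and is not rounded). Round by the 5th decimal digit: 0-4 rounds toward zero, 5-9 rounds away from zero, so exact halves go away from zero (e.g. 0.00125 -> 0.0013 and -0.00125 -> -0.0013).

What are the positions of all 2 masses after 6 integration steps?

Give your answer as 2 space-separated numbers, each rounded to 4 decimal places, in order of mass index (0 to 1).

Step 0: x=[6.0000 9.0000] v=[0.0000 1.0000]
Step 1: x=[5.8800 9.2400] v=[-0.6000 1.2000]
Step 2: x=[5.6592 9.5128] v=[-1.1040 1.3640]
Step 3: x=[5.3662 9.8085] v=[-1.4651 1.4786]
Step 4: x=[5.0362 10.1154] v=[-1.6499 1.5344]
Step 5: x=[4.7079 10.4207] v=[-1.6413 1.5265]
Step 6: x=[4.4198 10.7117] v=[-1.4403 1.4552]

Answer: 4.4198 10.7117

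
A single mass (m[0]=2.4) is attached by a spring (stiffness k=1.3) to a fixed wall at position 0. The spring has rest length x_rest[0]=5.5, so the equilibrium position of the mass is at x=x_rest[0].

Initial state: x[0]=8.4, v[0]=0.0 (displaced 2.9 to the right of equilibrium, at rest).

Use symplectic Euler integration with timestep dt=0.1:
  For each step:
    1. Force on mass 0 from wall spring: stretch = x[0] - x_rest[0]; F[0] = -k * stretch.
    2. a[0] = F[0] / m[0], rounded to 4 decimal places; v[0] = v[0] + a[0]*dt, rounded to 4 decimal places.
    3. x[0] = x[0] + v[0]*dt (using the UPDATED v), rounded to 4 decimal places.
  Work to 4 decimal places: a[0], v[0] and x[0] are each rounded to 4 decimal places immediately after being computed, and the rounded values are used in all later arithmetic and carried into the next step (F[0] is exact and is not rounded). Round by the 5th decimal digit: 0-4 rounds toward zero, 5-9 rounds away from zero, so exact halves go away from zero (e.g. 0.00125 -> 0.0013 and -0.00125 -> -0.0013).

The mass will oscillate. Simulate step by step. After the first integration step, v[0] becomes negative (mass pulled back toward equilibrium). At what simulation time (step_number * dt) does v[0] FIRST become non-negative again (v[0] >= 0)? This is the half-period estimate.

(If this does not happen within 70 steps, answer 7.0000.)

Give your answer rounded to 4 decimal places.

Answer: 4.3000

Derivation:
Step 0: x=[8.4000] v=[0.0000]
Step 1: x=[8.3843] v=[-0.1571]
Step 2: x=[8.3530] v=[-0.3133]
Step 3: x=[8.3062] v=[-0.4678]
Step 4: x=[8.2442] v=[-0.6198]
Step 5: x=[8.1674] v=[-0.7684]
Step 6: x=[8.0761] v=[-0.9129]
Step 7: x=[7.9709] v=[-1.0524]
Step 8: x=[7.8523] v=[-1.1862]
Step 9: x=[7.7209] v=[-1.3136]
Step 10: x=[7.5775] v=[-1.4339]
Step 11: x=[7.4229] v=[-1.5464]
Step 12: x=[7.2578] v=[-1.6506]
Step 13: x=[7.0832] v=[-1.7458]
Step 14: x=[6.9000] v=[-1.8316]
Step 15: x=[6.7093] v=[-1.9074]
Step 16: x=[6.5120] v=[-1.9729]
Step 17: x=[6.3092] v=[-2.0277]
Step 18: x=[6.1021] v=[-2.0715]
Step 19: x=[5.8917] v=[-2.1041]
Step 20: x=[5.6792] v=[-2.1253]
Step 21: x=[5.4657] v=[-2.1350]
Step 22: x=[5.2524] v=[-2.1331]
Step 23: x=[5.0404] v=[-2.1197]
Step 24: x=[4.8309] v=[-2.0948]
Step 25: x=[4.6250] v=[-2.0586]
Step 26: x=[4.4239] v=[-2.0112]
Step 27: x=[4.2286] v=[-1.9529]
Step 28: x=[4.0402] v=[-1.8840]
Step 29: x=[3.8597] v=[-1.8049]
Step 30: x=[3.6881] v=[-1.7161]
Step 31: x=[3.5263] v=[-1.6180]
Step 32: x=[3.3752] v=[-1.5111]
Step 33: x=[3.2356] v=[-1.3960]
Step 34: x=[3.1083] v=[-1.2733]
Step 35: x=[2.9939] v=[-1.1438]
Step 36: x=[2.8931] v=[-1.0081]
Step 37: x=[2.8064] v=[-0.8669]
Step 38: x=[2.7343] v=[-0.7210]
Step 39: x=[2.6772] v=[-0.5712]
Step 40: x=[2.6354] v=[-0.4183]
Step 41: x=[2.6091] v=[-0.2631]
Step 42: x=[2.5985] v=[-0.1065]
Step 43: x=[2.6036] v=[0.0507]
First v>=0 after going negative at step 43, time=4.3000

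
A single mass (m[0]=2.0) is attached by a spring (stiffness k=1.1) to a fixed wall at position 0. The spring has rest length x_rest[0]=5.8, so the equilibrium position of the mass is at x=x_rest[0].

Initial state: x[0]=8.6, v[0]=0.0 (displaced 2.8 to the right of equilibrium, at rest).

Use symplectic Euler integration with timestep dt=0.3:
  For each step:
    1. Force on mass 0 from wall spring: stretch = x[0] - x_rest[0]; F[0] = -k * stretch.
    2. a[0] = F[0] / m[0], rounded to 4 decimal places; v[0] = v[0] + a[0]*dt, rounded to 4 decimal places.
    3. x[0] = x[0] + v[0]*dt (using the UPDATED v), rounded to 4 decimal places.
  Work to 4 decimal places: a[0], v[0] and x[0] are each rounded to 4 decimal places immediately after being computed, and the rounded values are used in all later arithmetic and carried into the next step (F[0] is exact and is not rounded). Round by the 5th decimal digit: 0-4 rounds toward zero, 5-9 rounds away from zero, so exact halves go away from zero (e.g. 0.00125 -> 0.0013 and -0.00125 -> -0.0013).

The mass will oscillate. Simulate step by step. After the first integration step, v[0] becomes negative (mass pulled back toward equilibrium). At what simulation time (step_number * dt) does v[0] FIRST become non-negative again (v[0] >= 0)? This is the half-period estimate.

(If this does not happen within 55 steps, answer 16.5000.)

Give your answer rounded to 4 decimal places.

Step 0: x=[8.6000] v=[0.0000]
Step 1: x=[8.4614] v=[-0.4620]
Step 2: x=[8.1911] v=[-0.9011]
Step 3: x=[7.8024] v=[-1.2956]
Step 4: x=[7.3146] v=[-1.6260]
Step 5: x=[6.7518] v=[-1.8759]
Step 6: x=[6.1419] v=[-2.0330]
Step 7: x=[5.5151] v=[-2.0894]
Step 8: x=[4.9024] v=[-2.0424]
Step 9: x=[4.3341] v=[-1.8943]
Step 10: x=[3.8384] v=[-1.6524]
Step 11: x=[3.4398] v=[-1.3287]
Step 12: x=[3.1580] v=[-0.9393]
Step 13: x=[3.0070] v=[-0.5034]
Step 14: x=[2.9943] v=[-0.0425]
Step 15: x=[3.1204] v=[0.4204]
First v>=0 after going negative at step 15, time=4.5000

Answer: 4.5000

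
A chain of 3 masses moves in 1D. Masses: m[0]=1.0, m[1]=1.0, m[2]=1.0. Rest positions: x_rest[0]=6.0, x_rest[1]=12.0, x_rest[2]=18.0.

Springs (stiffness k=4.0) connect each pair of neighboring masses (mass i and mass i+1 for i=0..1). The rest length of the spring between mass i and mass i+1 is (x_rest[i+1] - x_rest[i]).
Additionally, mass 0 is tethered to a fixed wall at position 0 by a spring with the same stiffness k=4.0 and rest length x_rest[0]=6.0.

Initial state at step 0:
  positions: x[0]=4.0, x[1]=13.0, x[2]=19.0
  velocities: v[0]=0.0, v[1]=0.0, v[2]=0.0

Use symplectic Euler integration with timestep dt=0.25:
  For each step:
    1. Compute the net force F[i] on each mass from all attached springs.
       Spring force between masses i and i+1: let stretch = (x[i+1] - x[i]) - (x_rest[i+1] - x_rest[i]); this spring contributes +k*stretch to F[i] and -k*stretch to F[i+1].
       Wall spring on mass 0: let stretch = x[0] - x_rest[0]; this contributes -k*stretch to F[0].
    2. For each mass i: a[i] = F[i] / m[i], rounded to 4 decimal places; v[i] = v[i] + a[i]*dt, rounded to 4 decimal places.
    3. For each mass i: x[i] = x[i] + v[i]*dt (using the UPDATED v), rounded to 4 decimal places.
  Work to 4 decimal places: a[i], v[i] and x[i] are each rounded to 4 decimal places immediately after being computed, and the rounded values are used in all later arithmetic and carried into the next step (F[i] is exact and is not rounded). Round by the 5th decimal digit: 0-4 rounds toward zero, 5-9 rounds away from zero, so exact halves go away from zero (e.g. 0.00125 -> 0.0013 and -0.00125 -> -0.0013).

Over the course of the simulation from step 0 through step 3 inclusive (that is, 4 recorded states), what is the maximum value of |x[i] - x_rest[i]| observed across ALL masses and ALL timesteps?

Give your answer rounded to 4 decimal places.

Answer: 2.0156

Derivation:
Step 0: x=[4.0000 13.0000 19.0000] v=[0.0000 0.0000 0.0000]
Step 1: x=[5.2500 12.2500 19.0000] v=[5.0000 -3.0000 0.0000]
Step 2: x=[6.9375 11.4375 18.8125] v=[6.7500 -3.2500 -0.7500]
Step 3: x=[8.0156 11.3438 18.2813] v=[4.3125 -0.3750 -2.1250]
Max displacement = 2.0156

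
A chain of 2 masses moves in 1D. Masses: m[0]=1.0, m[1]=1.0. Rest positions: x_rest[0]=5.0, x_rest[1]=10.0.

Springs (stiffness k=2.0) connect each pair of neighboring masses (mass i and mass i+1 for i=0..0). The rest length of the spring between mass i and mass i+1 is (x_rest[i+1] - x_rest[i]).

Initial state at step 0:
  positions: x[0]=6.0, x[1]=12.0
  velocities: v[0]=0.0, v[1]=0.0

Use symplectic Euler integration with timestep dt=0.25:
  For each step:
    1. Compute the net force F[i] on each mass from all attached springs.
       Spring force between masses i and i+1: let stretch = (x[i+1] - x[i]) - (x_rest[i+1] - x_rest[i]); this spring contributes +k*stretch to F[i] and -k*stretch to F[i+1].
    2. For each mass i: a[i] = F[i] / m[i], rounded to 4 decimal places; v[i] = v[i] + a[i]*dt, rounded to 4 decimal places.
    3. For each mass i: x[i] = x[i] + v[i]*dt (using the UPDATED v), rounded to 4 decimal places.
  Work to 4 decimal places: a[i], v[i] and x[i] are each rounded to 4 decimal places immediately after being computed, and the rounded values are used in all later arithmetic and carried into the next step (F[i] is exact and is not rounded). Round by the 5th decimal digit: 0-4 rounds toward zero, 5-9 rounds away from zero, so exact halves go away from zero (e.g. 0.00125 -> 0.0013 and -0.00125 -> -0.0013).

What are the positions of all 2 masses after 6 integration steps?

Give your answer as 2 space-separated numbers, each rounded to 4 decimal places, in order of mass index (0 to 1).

Step 0: x=[6.0000 12.0000] v=[0.0000 0.0000]
Step 1: x=[6.1250 11.8750] v=[0.5000 -0.5000]
Step 2: x=[6.3438 11.6563] v=[0.8750 -0.8750]
Step 3: x=[6.6016 11.3985] v=[1.0313 -1.0313]
Step 4: x=[6.8341 11.1661] v=[0.9298 -0.9298]
Step 5: x=[6.9831 11.0172] v=[0.5958 -0.5958]
Step 6: x=[7.0113 10.9890] v=[0.1129 -0.1129]

Answer: 7.0113 10.9890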